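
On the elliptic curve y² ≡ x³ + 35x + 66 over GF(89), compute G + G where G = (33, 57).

tangent at (33, 57): λ = (3·33² + 35)/(2·57) ≡ 9/25. 25⁻¹ ≡ 57 (mod 89), so λ ≡ 9·57 ≡ 68.
  x = λ² - 33 - 33 = 4624 - 66 ≡ 19; y = λ·(33 - 19) - 57 ≡ 5. → (19, 5)

(19, 5)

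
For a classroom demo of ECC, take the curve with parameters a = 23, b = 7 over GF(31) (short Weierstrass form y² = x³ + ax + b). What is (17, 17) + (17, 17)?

tangent at (17, 17): λ = (3·17² + 23)/(2·17) ≡ 22/3. 3⁻¹ ≡ 21 (mod 31) since 3·21 = 63 ≡ 1, so λ ≡ 22·21 ≡ 28.
  x = λ² - 17 - 17 = 784 - 34 ≡ 6; y = λ·(17 - 6) - 17 ≡ 12. → (6, 12)

(6, 12)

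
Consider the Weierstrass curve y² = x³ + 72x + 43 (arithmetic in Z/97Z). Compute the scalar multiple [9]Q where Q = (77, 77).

(68, 12)

Repeated addition: build up to 9Q.
2Q: tangent at (77, 77): λ = (3·77² + 72)/(2·77) ≡ 11/57. 57⁻¹ ≡ 80 (mod 97), so λ ≡ 11·80 ≡ 7.
  x = λ² - 77 - 77 = 49 - 154 ≡ 89; y = λ·(77 - 89) - 77 ≡ 33. → (89, 33)
3Q: (89, 33) + (77, 77). λ = (77 - 33)/(77 - 89) ≡ 44/85 mod 97. 85⁻¹ ≡ 8 (mod 97), so λ ≡ 61.
  x = λ² - 89 - 77 = 3721 - 166 ≡ 63; y = λ·(89 - 63) - 33 ≡ 1. → (63, 1)
4Q: (63, 1) + (77, 77). λ = (77 - 1)/(77 - 63) ≡ 76/14 mod 97. 14⁻¹ ≡ 7 (mod 97), so λ ≡ 47.
  x = λ² - 63 - 77 = 2209 - 140 ≡ 32; y = λ·(63 - 32) - 1 ≡ 1. → (32, 1)
5Q: (32, 1) + (77, 77). λ = (77 - 1)/(77 - 32) ≡ 76/45 mod 97. 45⁻¹ ≡ 69 (mod 97) since 45·69 = 3105 ≡ 1, so λ ≡ 6.
  x = λ² - 32 - 77 = 36 - 109 ≡ 24; y = λ·(32 - 24) - 1 ≡ 47. → (24, 47)
6Q: (24, 47) + (77, 77). λ = (77 - 47)/(77 - 24) ≡ 30/53 mod 97. 53⁻¹ ≡ 11 (mod 97), so λ ≡ 39.
  x = λ² - 24 - 77 = 1521 - 101 ≡ 62; y = λ·(24 - 62) - 47 ≡ 23. → (62, 23)
7Q: (62, 23) + (77, 77). λ = (77 - 23)/(77 - 62) ≡ 54/15 mod 97. 15⁻¹ ≡ 13 (mod 97) since 15·13 = 195 ≡ 1, so λ ≡ 23.
  x = λ² - 62 - 77 = 529 - 139 ≡ 2; y = λ·(62 - 2) - 23 ≡ 96. → (2, 96)
8Q: (2, 96) + (77, 77). λ = (77 - 96)/(77 - 2) ≡ 78/75 mod 97. 75⁻¹ ≡ 22 (mod 97), so λ ≡ 67.
  x = λ² - 2 - 77 = 4489 - 79 ≡ 45; y = λ·(2 - 45) - 96 ≡ 30. → (45, 30)
9Q: (45, 30) + (77, 77). λ = (77 - 30)/(77 - 45) ≡ 47/32 mod 97. 32⁻¹ ≡ 94 (mod 97) since 32·94 = 3008 ≡ 1, so λ ≡ 53.
  x = λ² - 45 - 77 = 2809 - 122 ≡ 68; y = λ·(45 - 68) - 30 ≡ 12. → (68, 12)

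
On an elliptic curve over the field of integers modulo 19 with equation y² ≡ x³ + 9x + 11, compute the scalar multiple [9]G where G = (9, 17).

(12, 17)

Repeated addition: build up to 9G.
2G: tangent at (9, 17): λ = (3·9² + 9)/(2·17) ≡ 5/15. 15⁻¹ ≡ 14 (mod 19), so λ ≡ 5·14 ≡ 13.
  x = λ² - 9 - 9 = 169 - 18 ≡ 18; y = λ·(9 - 18) - 17 ≡ 18. → (18, 18)
3G: (18, 18) + (9, 17). λ = (17 - 18)/(9 - 18) ≡ 18/10 mod 19. 10⁻¹ ≡ 2 (mod 19) since 10·2 = 20 ≡ 1, so λ ≡ 17.
  x = λ² - 18 - 9 = 289 - 27 ≡ 15; y = λ·(18 - 15) - 18 ≡ 14. → (15, 14)
4G: (15, 14) + (9, 17). λ = (17 - 14)/(9 - 15) ≡ 3/13 mod 19. 13⁻¹ ≡ 3 (mod 19), so λ ≡ 9.
  x = λ² - 15 - 9 = 81 - 24 ≡ 0; y = λ·(15 - 0) - 14 ≡ 7. → (0, 7)
5G: (0, 7) + (9, 17). λ = (17 - 7)/(9 - 0) ≡ 10/9 mod 19. 9⁻¹ ≡ 17 (mod 19), so λ ≡ 18.
  x = λ² - 0 - 9 = 324 - 9 ≡ 11; y = λ·(0 - 11) - 7 ≡ 4. → (11, 4)
6G: (11, 4) + (9, 17). λ = (17 - 4)/(9 - 11) ≡ 13/17 mod 19. 17⁻¹ ≡ 9 (mod 19), so λ ≡ 3.
  x = λ² - 11 - 9 = 9 - 20 ≡ 8; y = λ·(11 - 8) - 4 ≡ 5. → (8, 5)
7G: (8, 5) + (9, 17). λ = (17 - 5)/(9 - 8) ≡ 12/1 mod 19. 1⁻¹ ≡ 1 (mod 19), so λ ≡ 12.
  x = λ² - 8 - 9 = 144 - 17 ≡ 13; y = λ·(8 - 13) - 5 ≡ 11. → (13, 11)
8G: (13, 11) + (9, 17). λ = (17 - 11)/(9 - 13) ≡ 6/15 mod 19. 15⁻¹ ≡ 14 (mod 19) since 15·14 = 210 ≡ 1, so λ ≡ 8.
  x = λ² - 13 - 9 = 64 - 22 ≡ 4; y = λ·(13 - 4) - 11 ≡ 4. → (4, 4)
9G: (4, 4) + (9, 17). λ = (17 - 4)/(9 - 4) ≡ 13/5 mod 19. 5⁻¹ ≡ 4 (mod 19) since 5·4 = 20 ≡ 1, so λ ≡ 14.
  x = λ² - 4 - 9 = 196 - 13 ≡ 12; y = λ·(4 - 12) - 4 ≡ 17. → (12, 17)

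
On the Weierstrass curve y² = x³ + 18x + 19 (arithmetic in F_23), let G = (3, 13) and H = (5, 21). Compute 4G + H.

First 4G:
Double-and-add on 4 = (100)₂. Start with G = (3, 13) for the leading 1-bit.
double: tangent at (3, 13): λ = (3·3² + 18)/(2·13) ≡ 22/3. 3⁻¹ ≡ 8 (mod 23) since 3·8 = 24 ≡ 1, so λ ≡ 22·8 ≡ 15.
  x = λ² - 3 - 3 = 225 - 6 ≡ 12; y = λ·(3 - 12) - 13 ≡ 13. → (12, 13)
double: tangent at (12, 13): λ = (3·12² + 18)/(2·13) ≡ 13/3. 3⁻¹ ≡ 8 (mod 23) since 3·8 = 24 ≡ 1, so λ ≡ 13·8 ≡ 12.
  x = λ² - 12 - 12 = 144 - 24 ≡ 5; y = λ·(12 - 5) - 13 ≡ 2. → (5, 2)
4G = (5, 2).
Finally 4G + H:
(5, 2) + (5, 21): same x and y₁ ≡ -y₂, so the sum is the point at infinity.

O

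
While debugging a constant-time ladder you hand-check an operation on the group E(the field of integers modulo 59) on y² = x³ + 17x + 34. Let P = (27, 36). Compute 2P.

(31, 12)

tangent at (27, 36): λ = (3·27² + 17)/(2·36) ≡ 21/13. 13⁻¹ ≡ 50 (mod 59), so λ ≡ 21·50 ≡ 47.
  x = λ² - 27 - 27 = 2209 - 54 ≡ 31; y = λ·(27 - 31) - 36 ≡ 12. → (31, 12)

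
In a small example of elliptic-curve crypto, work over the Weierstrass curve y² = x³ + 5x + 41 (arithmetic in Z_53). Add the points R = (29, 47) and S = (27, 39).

(13, 17)

(29, 47) + (27, 39). λ = (39 - 47)/(27 - 29) ≡ 45/51 mod 53. 51⁻¹ ≡ 26 (mod 53), so λ ≡ 4.
  x = λ² - 29 - 27 = 16 - 56 ≡ 13; y = λ·(29 - 13) - 47 ≡ 17. → (13, 17)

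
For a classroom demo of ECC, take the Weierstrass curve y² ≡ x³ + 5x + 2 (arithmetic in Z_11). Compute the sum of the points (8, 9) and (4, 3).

(8, 9) + (4, 3). λ = (3 - 9)/(4 - 8) ≡ 5/7 mod 11. 7⁻¹ ≡ 8 (mod 11), so λ ≡ 7.
  x = λ² - 8 - 4 = 49 - 12 ≡ 4; y = λ·(8 - 4) - 9 ≡ 8. → (4, 8)

(4, 8)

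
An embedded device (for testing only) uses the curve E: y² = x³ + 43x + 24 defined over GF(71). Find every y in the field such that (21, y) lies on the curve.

x³ + 43x + 24 = 10188 ≡ 35 (mod 71).
35 is a non-residue mod 71; no y exists.

none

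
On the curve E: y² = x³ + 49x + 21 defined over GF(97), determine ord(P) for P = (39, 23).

10

2P: tangent at (39, 23): λ = (3·39² + 49)/(2·23) ≡ 53/46. 46⁻¹ ≡ 19 (mod 97) since 46·19 = 874 ≡ 1, so λ ≡ 53·19 ≡ 37.
  x = λ² - 39 - 39 = 1369 - 78 ≡ 30; y = λ·(39 - 30) - 23 ≡ 19. → (30, 19)
3P: (30, 19) + (39, 23). λ = (23 - 19)/(39 - 30) ≡ 4/9 mod 97. 9⁻¹ ≡ 54 (mod 97), so λ ≡ 22.
  x = λ² - 30 - 39 = 484 - 69 ≡ 27; y = λ·(30 - 27) - 19 ≡ 47. → (27, 47)
4P: (27, 47) + (39, 23). λ = (23 - 47)/(39 - 27) ≡ 73/12 mod 97. 12⁻¹ ≡ 89 (mod 97) since 12·89 = 1068 ≡ 1, so λ ≡ 95.
  x = λ² - 27 - 39 = 9025 - 66 ≡ 35; y = λ·(27 - 35) - 47 ≡ 66. → (35, 66)
5P: (35, 66) + (39, 23). λ = (23 - 66)/(39 - 35) ≡ 54/4 mod 97. 4⁻¹ ≡ 73 (mod 97) since 4·73 = 292 ≡ 1, so λ ≡ 62.
  x = λ² - 35 - 39 = 3844 - 74 ≡ 84; y = λ·(35 - 84) - 66 ≡ 0. → (84, 0)
6P: (84, 0) + (39, 23). λ = (23 - 0)/(39 - 84) ≡ 23/52 mod 97. 52⁻¹ ≡ 28 (mod 97) since 52·28 = 1456 ≡ 1, so λ ≡ 62.
  x = λ² - 84 - 39 = 3844 - 123 ≡ 35; y = λ·(84 - 35) - 0 ≡ 31. → (35, 31)
7P: (35, 31) + (39, 23). λ = (23 - 31)/(39 - 35) ≡ 89/4 mod 97. 4⁻¹ ≡ 73 (mod 97), so λ ≡ 95.
  x = λ² - 35 - 39 = 9025 - 74 ≡ 27; y = λ·(35 - 27) - 31 ≡ 50. → (27, 50)
8P: (27, 50) + (39, 23). λ = (23 - 50)/(39 - 27) ≡ 70/12 mod 97. 12⁻¹ ≡ 89 (mod 97) since 12·89 = 1068 ≡ 1, so λ ≡ 22.
  x = λ² - 27 - 39 = 484 - 66 ≡ 30; y = λ·(27 - 30) - 50 ≡ 78. → (30, 78)
9P: (30, 78) + (39, 23). λ = (23 - 78)/(39 - 30) ≡ 42/9 mod 97. 9⁻¹ ≡ 54 (mod 97), so λ ≡ 37.
  x = λ² - 30 - 39 = 1369 - 69 ≡ 39; y = λ·(30 - 39) - 78 ≡ 74. → (39, 74)
10P: (39, 74) + (39, 23): same x and y₁ ≡ -y₂, so the sum is 𝒪.
10P = 𝒪, so the order is 10.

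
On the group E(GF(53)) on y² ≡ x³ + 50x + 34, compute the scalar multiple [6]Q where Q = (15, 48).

(38, 34)

Repeated addition: build up to 6Q.
2Q: tangent at (15, 48): λ = (3·15² + 50)/(2·48) ≡ 36/43. 43⁻¹ ≡ 37 (mod 53) since 43·37 = 1591 ≡ 1, so λ ≡ 36·37 ≡ 7.
  x = λ² - 15 - 15 = 49 - 30 ≡ 19; y = λ·(15 - 19) - 48 ≡ 30. → (19, 30)
3Q: (19, 30) + (15, 48). λ = (48 - 30)/(15 - 19) ≡ 18/49 mod 53. 49⁻¹ ≡ 13 (mod 53), so λ ≡ 22.
  x = λ² - 19 - 15 = 484 - 34 ≡ 26; y = λ·(19 - 26) - 30 ≡ 28. → (26, 28)
4Q: (26, 28) + (15, 48). λ = (48 - 28)/(15 - 26) ≡ 20/42 mod 53. 42⁻¹ ≡ 24 (mod 53), so λ ≡ 3.
  x = λ² - 26 - 15 = 9 - 41 ≡ 21; y = λ·(26 - 21) - 28 ≡ 40. → (21, 40)
5Q: (21, 40) + (15, 48). λ = (48 - 40)/(15 - 21) ≡ 8/47 mod 53. 47⁻¹ ≡ 44 (mod 53), so λ ≡ 34.
  x = λ² - 21 - 15 = 1156 - 36 ≡ 7; y = λ·(21 - 7) - 40 ≡ 12. → (7, 12)
6Q: (7, 12) + (15, 48). λ = (48 - 12)/(15 - 7) ≡ 36/8 mod 53. 8⁻¹ ≡ 20 (mod 53) since 8·20 = 160 ≡ 1, so λ ≡ 31.
  x = λ² - 7 - 15 = 961 - 22 ≡ 38; y = λ·(7 - 38) - 12 ≡ 34. → (38, 34)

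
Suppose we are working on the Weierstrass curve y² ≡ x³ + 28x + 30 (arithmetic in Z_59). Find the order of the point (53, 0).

2

2P: (53, 0) + (53, 0): same x and y₁ ≡ -y₂, so the sum is ∞.
2P = ∞, so the order is 2.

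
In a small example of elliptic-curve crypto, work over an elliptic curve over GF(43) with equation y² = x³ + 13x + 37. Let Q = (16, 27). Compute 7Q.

(18, 30)

Double-and-add on 7 = (111)₂. Start with Q = (16, 27) for the leading 1-bit.
double: tangent at (16, 27): λ = (3·16² + 13)/(2·27) ≡ 7/11. 11⁻¹ ≡ 4 (mod 43) since 11·4 = 44 ≡ 1, so λ ≡ 7·4 ≡ 28.
  x = λ² - 16 - 16 = 784 - 32 ≡ 21; y = λ·(16 - 21) - 27 ≡ 5. → (21, 5)
add Q: (21, 5) + (16, 27). λ = (27 - 5)/(16 - 21) ≡ 22/38 mod 43. 38⁻¹ ≡ 17 (mod 43) since 38·17 = 646 ≡ 1, so λ ≡ 30.
  x = λ² - 21 - 16 = 900 - 37 ≡ 3; y = λ·(21 - 3) - 5 ≡ 19. → (3, 19)
double: tangent at (3, 19): λ = (3·3² + 13)/(2·19) ≡ 40/38. 38⁻¹ ≡ 17 (mod 43) since 38·17 = 646 ≡ 1, so λ ≡ 40·17 ≡ 35.
  x = λ² - 3 - 3 = 1225 - 6 ≡ 15; y = λ·(3 - 15) - 19 ≡ 34. → (15, 34)
add Q: (15, 34) + (16, 27). λ = (27 - 34)/(16 - 15) ≡ 36/1 mod 43. 1⁻¹ ≡ 1 (mod 43) since 1·1 = 1 ≡ 1, so λ ≡ 36.
  x = λ² - 15 - 16 = 1296 - 31 ≡ 18; y = λ·(15 - 18) - 34 ≡ 30. → (18, 30)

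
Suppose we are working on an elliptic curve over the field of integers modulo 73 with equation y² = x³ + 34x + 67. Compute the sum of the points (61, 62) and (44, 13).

(61, 62) + (44, 13). λ = (13 - 62)/(44 - 61) ≡ 24/56 mod 73. 56⁻¹ ≡ 30 (mod 73) since 56·30 = 1680 ≡ 1, so λ ≡ 63.
  x = λ² - 61 - 44 = 3969 - 105 ≡ 68; y = λ·(61 - 68) - 62 ≡ 8. → (68, 8)

(68, 8)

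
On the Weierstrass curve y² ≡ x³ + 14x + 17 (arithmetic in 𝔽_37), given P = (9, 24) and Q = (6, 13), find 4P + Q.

(5, 8)

First 4P:
Double-and-add on 4 = (100)₂. Start with P = (9, 24) for the leading 1-bit.
double: tangent at (9, 24): λ = (3·9² + 14)/(2·24) ≡ 35/11. 11⁻¹ ≡ 27 (mod 37), so λ ≡ 35·27 ≡ 20.
  x = λ² - 9 - 9 = 400 - 18 ≡ 12; y = λ·(9 - 12) - 24 ≡ 27. → (12, 27)
double: tangent at (12, 27): λ = (3·12² + 14)/(2·27) ≡ 2/17. 17⁻¹ ≡ 24 (mod 37), so λ ≡ 2·24 ≡ 11.
  x = λ² - 12 - 12 = 121 - 24 ≡ 23; y = λ·(12 - 23) - 27 ≡ 0. → (23, 0)
4P = (23, 0).
Finally 4P + Q:
(23, 0) + (6, 13). λ = (13 - 0)/(6 - 23) ≡ 13/20 mod 37. 20⁻¹ ≡ 13 (mod 37) since 20·13 = 260 ≡ 1, so λ ≡ 21.
  x = λ² - 23 - 6 = 441 - 29 ≡ 5; y = λ·(23 - 5) - 0 ≡ 8. → (5, 8)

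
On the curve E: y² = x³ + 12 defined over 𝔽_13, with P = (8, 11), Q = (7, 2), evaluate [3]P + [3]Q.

First 3P:
Repeated addition: build up to 3P.
2P: tangent at (8, 11): λ = (3·8² + 0)/(2·11) ≡ 10/9. 9⁻¹ ≡ 3 (mod 13) since 9·3 = 27 ≡ 1, so λ ≡ 10·3 ≡ 4.
  x = λ² - 8 - 8 = 16 - 16 ≡ 0; y = λ·(8 - 0) - 11 ≡ 8. → (0, 8)
3P: (0, 8) + (8, 11). λ = (11 - 8)/(8 - 0) ≡ 3/8 mod 13. 8⁻¹ ≡ 5 (mod 13) since 8·5 = 40 ≡ 1, so λ ≡ 2.
  x = λ² - 0 - 8 = 4 - 8 ≡ 9; y = λ·(0 - 9) - 8 ≡ 0. → (9, 0)
3P = (9, 0).
Next 3Q:
Repeated addition: build up to 3Q.
2Q: tangent at (7, 2): λ = (3·7² + 0)/(2·2) ≡ 4/4. 4⁻¹ ≡ 10 (mod 13), so λ ≡ 4·10 ≡ 1.
  x = λ² - 7 - 7 = 1 - 14 ≡ 0; y = λ·(7 - 0) - 2 ≡ 5. → (0, 5)
3Q: (0, 5) + (7, 2). λ = (2 - 5)/(7 - 0) ≡ 10/7 mod 13. 7⁻¹ ≡ 2 (mod 13), so λ ≡ 7.
  x = λ² - 0 - 7 = 49 - 7 ≡ 3; y = λ·(0 - 3) - 5 ≡ 0. → (3, 0)
3Q = (3, 0).
Finally 3P + 3Q:
(9, 0) + (3, 0). λ = (0 - 0)/(3 - 9) ≡ 0/7 mod 13. 7⁻¹ ≡ 2 (mod 13) since 7·2 = 14 ≡ 1, so λ ≡ 0.
  x = λ² - 9 - 3 = 0 - 12 ≡ 1; y = λ·(9 - 1) - 0 ≡ 0. → (1, 0)

(1, 0)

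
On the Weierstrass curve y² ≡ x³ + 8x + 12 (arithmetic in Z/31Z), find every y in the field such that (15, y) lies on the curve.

2, 29

x³ + 8x + 12 = 3507 ≡ 4 (mod 31).
Square roots of 4 mod 31: 2 and 29 (since 2² = 4 ≡ 4).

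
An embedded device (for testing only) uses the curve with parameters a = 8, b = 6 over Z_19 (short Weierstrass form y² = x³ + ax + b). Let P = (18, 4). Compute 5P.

Double-and-add on 5 = (101)₂. Start with P = (18, 4) for the leading 1-bit.
double: tangent at (18, 4): λ = (3·18² + 8)/(2·4) ≡ 11/8. 8⁻¹ ≡ 12 (mod 19), so λ ≡ 11·12 ≡ 18.
  x = λ² - 18 - 18 = 324 - 36 ≡ 3; y = λ·(18 - 3) - 4 ≡ 0. → (3, 0)
double: (3, 0) + (3, 0): same x and y₁ ≡ -y₂, so the sum is ∞.
add P: ∞ + (18, 4) = (18, 4) (identity).

(18, 4)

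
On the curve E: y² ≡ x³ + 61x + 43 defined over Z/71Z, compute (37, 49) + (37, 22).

The two points share x = 37 and their y-coordinates satisfy 49 + 22 ≡ 0 (mod 71), so they are inverses. Their sum is the point at infinity.

O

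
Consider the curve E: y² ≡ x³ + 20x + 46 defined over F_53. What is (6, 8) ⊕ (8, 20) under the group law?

(22, 2)

(6, 8) + (8, 20). λ = (20 - 8)/(8 - 6) ≡ 12/2 mod 53. 2⁻¹ ≡ 27 (mod 53), so λ ≡ 6.
  x = λ² - 6 - 8 = 36 - 14 ≡ 22; y = λ·(6 - 22) - 8 ≡ 2. → (22, 2)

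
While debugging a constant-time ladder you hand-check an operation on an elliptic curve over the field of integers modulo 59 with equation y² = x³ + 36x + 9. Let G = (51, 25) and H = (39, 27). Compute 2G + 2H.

First 2G:
Repeated addition: build up to 2G.
2G: tangent at (51, 25): λ = (3·51² + 36)/(2·25) ≡ 51/50. 50⁻¹ ≡ 13 (mod 59), so λ ≡ 51·13 ≡ 14.
  x = λ² - 51 - 51 = 196 - 102 ≡ 35; y = λ·(51 - 35) - 25 ≡ 22. → (35, 22)
2G = (35, 22).
Next 2H:
Repeated addition: build up to 2H.
2H: tangent at (39, 27): λ = (3·39² + 36)/(2·27) ≡ 56/54. 54⁻¹ ≡ 47 (mod 59), so λ ≡ 56·47 ≡ 36.
  x = λ² - 39 - 39 = 1296 - 78 ≡ 38; y = λ·(39 - 38) - 27 ≡ 9. → (38, 9)
2H = (38, 9).
Finally 2G + 2H:
(35, 22) + (38, 9). λ = (9 - 22)/(38 - 35) ≡ 46/3 mod 59. 3⁻¹ ≡ 20 (mod 59), so λ ≡ 35.
  x = λ² - 35 - 38 = 1225 - 73 ≡ 31; y = λ·(35 - 31) - 22 ≡ 0. → (31, 0)

(31, 0)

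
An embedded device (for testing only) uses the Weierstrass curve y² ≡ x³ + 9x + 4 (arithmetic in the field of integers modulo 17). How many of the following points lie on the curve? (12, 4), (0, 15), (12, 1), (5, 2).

(12, 4): 4² ≡ 16, rhs ≡ 4 → off.
(0, 15): 15² ≡ 4, rhs ≡ 4 → on.
(12, 1): 1² ≡ 1, rhs ≡ 4 → off.
(5, 2): 2² ≡ 4, rhs ≡ 4 → on.

2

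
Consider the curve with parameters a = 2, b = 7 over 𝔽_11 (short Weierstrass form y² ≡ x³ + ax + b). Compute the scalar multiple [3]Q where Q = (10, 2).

(6, 2)

Repeated addition: build up to 3Q.
2Q: tangent at (10, 2): λ = (3·10² + 2)/(2·2) ≡ 5/4. 4⁻¹ ≡ 3 (mod 11) since 4·3 = 12 ≡ 1, so λ ≡ 5·3 ≡ 4.
  x = λ² - 10 - 10 = 16 - 20 ≡ 7; y = λ·(10 - 7) - 2 ≡ 10. → (7, 10)
3Q: (7, 10) + (10, 2). λ = (2 - 10)/(10 - 7) ≡ 3/3 mod 11. 3⁻¹ ≡ 4 (mod 11) since 3·4 = 12 ≡ 1, so λ ≡ 1.
  x = λ² - 7 - 10 = 1 - 17 ≡ 6; y = λ·(7 - 6) - 10 ≡ 2. → (6, 2)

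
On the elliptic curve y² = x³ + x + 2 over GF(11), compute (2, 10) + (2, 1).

The two points share x = 2 and their y-coordinates satisfy 10 + 1 ≡ 0 (mod 11), so they are inverses. Their sum is O.

O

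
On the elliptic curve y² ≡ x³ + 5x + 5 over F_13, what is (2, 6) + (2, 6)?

tangent at (2, 6): λ = (3·2² + 5)/(2·6) ≡ 4/12. 12⁻¹ ≡ 12 (mod 13), so λ ≡ 4·12 ≡ 9.
  x = λ² - 2 - 2 = 81 - 4 ≡ 12; y = λ·(2 - 12) - 6 ≡ 8. → (12, 8)

(12, 8)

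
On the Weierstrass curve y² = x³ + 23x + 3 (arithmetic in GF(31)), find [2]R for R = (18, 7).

(30, 17)

tangent at (18, 7): λ = (3·18² + 23)/(2·7) ≡ 3/14. 14⁻¹ ≡ 20 (mod 31) since 14·20 = 280 ≡ 1, so λ ≡ 3·20 ≡ 29.
  x = λ² - 18 - 18 = 841 - 36 ≡ 30; y = λ·(18 - 30) - 7 ≡ 17. → (30, 17)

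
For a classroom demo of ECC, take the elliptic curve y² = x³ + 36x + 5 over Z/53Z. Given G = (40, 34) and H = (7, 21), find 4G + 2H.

First 4G:
Double-and-add on 4 = (100)₂. Start with G = (40, 34) for the leading 1-bit.
double: tangent at (40, 34): λ = (3·40² + 36)/(2·34) ≡ 13/15. 15⁻¹ ≡ 46 (mod 53), so λ ≡ 13·46 ≡ 15.
  x = λ² - 40 - 40 = 225 - 80 ≡ 39; y = λ·(40 - 39) - 34 ≡ 34. → (39, 34)
double: tangent at (39, 34): λ = (3·39² + 36)/(2·34) ≡ 41/15. 15⁻¹ ≡ 46 (mod 53) since 15·46 = 690 ≡ 1, so λ ≡ 41·46 ≡ 31.
  x = λ² - 39 - 39 = 961 - 78 ≡ 35; y = λ·(39 - 35) - 34 ≡ 37. → (35, 37)
4G = (35, 37).
Next 2H:
Repeated addition: build up to 2H.
2H: tangent at (7, 21): λ = (3·7² + 36)/(2·21) ≡ 24/42. 42⁻¹ ≡ 24 (mod 53) since 42·24 = 1008 ≡ 1, so λ ≡ 24·24 ≡ 46.
  x = λ² - 7 - 7 = 2116 - 14 ≡ 35; y = λ·(7 - 35) - 21 ≡ 16. → (35, 16)
2H = (35, 16).
Finally 4G + 2H:
(35, 37) + (35, 16): same x and y₁ ≡ -y₂, so the sum is O.

O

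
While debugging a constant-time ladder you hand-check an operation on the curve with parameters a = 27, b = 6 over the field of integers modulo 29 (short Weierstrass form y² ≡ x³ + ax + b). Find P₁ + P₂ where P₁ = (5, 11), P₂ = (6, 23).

(5, 11) + (6, 23). λ = (23 - 11)/(6 - 5) ≡ 12/1 mod 29. 1⁻¹ ≡ 1 (mod 29), so λ ≡ 12.
  x = λ² - 5 - 6 = 144 - 11 ≡ 17; y = λ·(5 - 17) - 11 ≡ 19. → (17, 19)

(17, 19)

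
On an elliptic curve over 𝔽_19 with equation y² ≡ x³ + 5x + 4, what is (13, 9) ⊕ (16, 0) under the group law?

(18, 6)

(13, 9) + (16, 0). λ = (0 - 9)/(16 - 13) ≡ 10/3 mod 19. 3⁻¹ ≡ 13 (mod 19), so λ ≡ 16.
  x = λ² - 13 - 16 = 256 - 29 ≡ 18; y = λ·(13 - 18) - 9 ≡ 6. → (18, 6)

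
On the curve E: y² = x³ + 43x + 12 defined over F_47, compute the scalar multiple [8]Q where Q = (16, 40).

(21, 27)

Double-and-add on 8 = (1000)₂. Start with Q = (16, 40) for the leading 1-bit.
double: tangent at (16, 40): λ = (3·16² + 43)/(2·40) ≡ 12/33. 33⁻¹ ≡ 10 (mod 47), so λ ≡ 12·10 ≡ 26.
  x = λ² - 16 - 16 = 676 - 32 ≡ 33; y = λ·(16 - 33) - 40 ≡ 35. → (33, 35)
double: tangent at (33, 35): λ = (3·33² + 43)/(2·35) ≡ 20/23. 23⁻¹ ≡ 45 (mod 47) since 23·45 = 1035 ≡ 1, so λ ≡ 20·45 ≡ 7.
  x = λ² - 33 - 33 = 49 - 66 ≡ 30; y = λ·(33 - 30) - 35 ≡ 33. → (30, 33)
double: tangent at (30, 33): λ = (3·30² + 43)/(2·33) ≡ 17/19. 19⁻¹ ≡ 5 (mod 47) since 19·5 = 95 ≡ 1, so λ ≡ 17·5 ≡ 38.
  x = λ² - 30 - 30 = 1444 - 60 ≡ 21; y = λ·(30 - 21) - 33 ≡ 27. → (21, 27)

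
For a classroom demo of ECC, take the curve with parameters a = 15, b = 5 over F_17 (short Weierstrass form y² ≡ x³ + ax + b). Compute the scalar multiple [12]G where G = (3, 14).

Repeated addition: build up to 12G.
2G: tangent at (3, 14): λ = (3·3² + 15)/(2·14) ≡ 8/11. 11⁻¹ ≡ 14 (mod 17), so λ ≡ 8·14 ≡ 10.
  x = λ² - 3 - 3 = 100 - 6 ≡ 9; y = λ·(3 - 9) - 14 ≡ 11. → (9, 11)
3G: (9, 11) + (3, 14). λ = (14 - 11)/(3 - 9) ≡ 3/11 mod 17. 11⁻¹ ≡ 14 (mod 17), so λ ≡ 8.
  x = λ² - 9 - 3 = 64 - 12 ≡ 1; y = λ·(9 - 1) - 11 ≡ 2. → (1, 2)
4G: (1, 2) + (3, 14). λ = (14 - 2)/(3 - 1) ≡ 12/2 mod 17. 2⁻¹ ≡ 9 (mod 17) since 2·9 = 18 ≡ 1, so λ ≡ 6.
  x = λ² - 1 - 3 = 36 - 4 ≡ 15; y = λ·(1 - 15) - 2 ≡ 16. → (15, 16)
5G: (15, 16) + (3, 14). λ = (14 - 16)/(3 - 15) ≡ 15/5 mod 17. 5⁻¹ ≡ 7 (mod 17), so λ ≡ 3.
  x = λ² - 15 - 3 = 9 - 18 ≡ 8; y = λ·(15 - 8) - 16 ≡ 5. → (8, 5)
6G: (8, 5) + (3, 14). λ = (14 - 5)/(3 - 8) ≡ 9/12 mod 17. 12⁻¹ ≡ 10 (mod 17), so λ ≡ 5.
  x = λ² - 8 - 3 = 25 - 11 ≡ 14; y = λ·(8 - 14) - 5 ≡ 16. → (14, 16)
7G: (14, 16) + (3, 14). λ = (14 - 16)/(3 - 14) ≡ 15/6 mod 17. 6⁻¹ ≡ 3 (mod 17) since 6·3 = 18 ≡ 1, so λ ≡ 11.
  x = λ² - 14 - 3 = 121 - 17 ≡ 2; y = λ·(14 - 2) - 16 ≡ 14. → (2, 14)
8G: (2, 14) + (3, 14). λ = (14 - 14)/(3 - 2) ≡ 0/1 mod 17. 1⁻¹ ≡ 1 (mod 17) since 1·1 = 1 ≡ 1, so λ ≡ 0.
  x = λ² - 2 - 3 = 0 - 5 ≡ 12; y = λ·(2 - 12) - 14 ≡ 3. → (12, 3)
9G: (12, 3) + (3, 14). λ = (14 - 3)/(3 - 12) ≡ 11/8 mod 17. 8⁻¹ ≡ 15 (mod 17) since 8·15 = 120 ≡ 1, so λ ≡ 12.
  x = λ² - 12 - 3 = 144 - 15 ≡ 10; y = λ·(12 - 10) - 3 ≡ 4. → (10, 4)
10G: (10, 4) + (3, 14). λ = (14 - 4)/(3 - 10) ≡ 10/10 mod 17. 10⁻¹ ≡ 12 (mod 17), so λ ≡ 1.
  x = λ² - 10 - 3 = 1 - 13 ≡ 5; y = λ·(10 - 5) - 4 ≡ 1. → (5, 1)
11G: (5, 1) + (3, 14). λ = (14 - 1)/(3 - 5) ≡ 13/15 mod 17. 15⁻¹ ≡ 8 (mod 17), so λ ≡ 2.
  x = λ² - 5 - 3 = 4 - 8 ≡ 13; y = λ·(5 - 13) - 1 ≡ 0. → (13, 0)
12G: (13, 0) + (3, 14). λ = (14 - 0)/(3 - 13) ≡ 14/7 mod 17. 7⁻¹ ≡ 5 (mod 17), so λ ≡ 2.
  x = λ² - 13 - 3 = 4 - 16 ≡ 5; y = λ·(13 - 5) - 0 ≡ 16. → (5, 16)

(5, 16)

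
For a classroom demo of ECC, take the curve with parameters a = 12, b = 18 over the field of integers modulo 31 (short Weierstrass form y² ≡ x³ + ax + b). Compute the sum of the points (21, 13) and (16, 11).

(21, 13) + (16, 11). λ = (11 - 13)/(16 - 21) ≡ 29/26 mod 31. 26⁻¹ ≡ 6 (mod 31), so λ ≡ 19.
  x = λ² - 21 - 16 = 361 - 37 ≡ 14; y = λ·(21 - 14) - 13 ≡ 27. → (14, 27)

(14, 27)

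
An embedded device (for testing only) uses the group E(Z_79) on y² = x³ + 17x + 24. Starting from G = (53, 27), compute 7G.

Repeated addition: build up to 7G.
2G: tangent at (53, 27): λ = (3·53² + 17)/(2·27) ≡ 70/54. 54⁻¹ ≡ 60 (mod 79), so λ ≡ 70·60 ≡ 13.
  x = λ² - 53 - 53 = 169 - 106 ≡ 63; y = λ·(53 - 63) - 27 ≡ 1. → (63, 1)
3G: (63, 1) + (53, 27). λ = (27 - 1)/(53 - 63) ≡ 26/69 mod 79. 69⁻¹ ≡ 71 (mod 79) since 69·71 = 4899 ≡ 1, so λ ≡ 29.
  x = λ² - 63 - 53 = 841 - 116 ≡ 14; y = λ·(63 - 14) - 1 ≡ 77. → (14, 77)
4G: (14, 77) + (53, 27). λ = (27 - 77)/(53 - 14) ≡ 29/39 mod 79. 39⁻¹ ≡ 77 (mod 79), so λ ≡ 21.
  x = λ² - 14 - 53 = 441 - 67 ≡ 58; y = λ·(14 - 58) - 77 ≡ 26. → (58, 26)
5G: (58, 26) + (53, 27). λ = (27 - 26)/(53 - 58) ≡ 1/74 mod 79. 74⁻¹ ≡ 63 (mod 79), so λ ≡ 63.
  x = λ² - 58 - 53 = 3969 - 111 ≡ 66; y = λ·(58 - 66) - 26 ≡ 23. → (66, 23)
6G: (66, 23) + (53, 27). λ = (27 - 23)/(53 - 66) ≡ 4/66 mod 79. 66⁻¹ ≡ 6 (mod 79) since 66·6 = 396 ≡ 1, so λ ≡ 24.
  x = λ² - 66 - 53 = 576 - 119 ≡ 62; y = λ·(66 - 62) - 23 ≡ 73. → (62, 73)
7G: (62, 73) + (53, 27). λ = (27 - 73)/(53 - 62) ≡ 33/70 mod 79. 70⁻¹ ≡ 35 (mod 79), so λ ≡ 49.
  x = λ² - 62 - 53 = 2401 - 115 ≡ 74; y = λ·(62 - 74) - 73 ≡ 50. → (74, 50)

(74, 50)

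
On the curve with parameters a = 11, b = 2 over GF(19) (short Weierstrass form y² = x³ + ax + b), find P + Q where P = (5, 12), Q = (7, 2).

(5, 12) + (7, 2). λ = (2 - 12)/(7 - 5) ≡ 9/2 mod 19. 2⁻¹ ≡ 10 (mod 19), so λ ≡ 14.
  x = λ² - 5 - 7 = 196 - 12 ≡ 13; y = λ·(5 - 13) - 12 ≡ 9. → (13, 9)

(13, 9)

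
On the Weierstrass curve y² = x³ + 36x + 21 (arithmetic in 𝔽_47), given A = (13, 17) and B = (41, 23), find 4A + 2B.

(44, 36)

First 4A:
Repeated addition: build up to 4A.
2A: tangent at (13, 17): λ = (3·13² + 36)/(2·17) ≡ 26/34. 34⁻¹ ≡ 18 (mod 47), so λ ≡ 26·18 ≡ 45.
  x = λ² - 13 - 13 = 2025 - 26 ≡ 25; y = λ·(13 - 25) - 17 ≡ 7. → (25, 7)
3A: (25, 7) + (13, 17). λ = (17 - 7)/(13 - 25) ≡ 10/35 mod 47. 35⁻¹ ≡ 43 (mod 47) since 35·43 = 1505 ≡ 1, so λ ≡ 7.
  x = λ² - 25 - 13 = 49 - 38 ≡ 11; y = λ·(25 - 11) - 7 ≡ 44. → (11, 44)
4A: (11, 44) + (13, 17). λ = (17 - 44)/(13 - 11) ≡ 20/2 mod 47. 2⁻¹ ≡ 24 (mod 47) since 2·24 = 48 ≡ 1, so λ ≡ 10.
  x = λ² - 11 - 13 = 100 - 24 ≡ 29; y = λ·(11 - 29) - 44 ≡ 11. → (29, 11)
4A = (29, 11).
Next 2B:
Repeated addition: build up to 2B.
2B: tangent at (41, 23): λ = (3·41² + 36)/(2·23) ≡ 3/46. 46⁻¹ ≡ 46 (mod 47), so λ ≡ 3·46 ≡ 44.
  x = λ² - 41 - 41 = 1936 - 82 ≡ 21; y = λ·(41 - 21) - 23 ≡ 11. → (21, 11)
2B = (21, 11).
Finally 4A + 2B:
(29, 11) + (21, 11). λ = (11 - 11)/(21 - 29) ≡ 0/39 mod 47. 39⁻¹ ≡ 41 (mod 47), so λ ≡ 0.
  x = λ² - 29 - 21 = 0 - 50 ≡ 44; y = λ·(29 - 44) - 11 ≡ 36. → (44, 36)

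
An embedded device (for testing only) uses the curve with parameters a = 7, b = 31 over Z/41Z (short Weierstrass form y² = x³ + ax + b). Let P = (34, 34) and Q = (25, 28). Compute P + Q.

(34, 34) + (25, 28). λ = (28 - 34)/(25 - 34) ≡ 35/32 mod 41. 32⁻¹ ≡ 9 (mod 41) since 32·9 = 288 ≡ 1, so λ ≡ 28.
  x = λ² - 34 - 25 = 784 - 59 ≡ 28; y = λ·(34 - 28) - 34 ≡ 11. → (28, 11)

(28, 11)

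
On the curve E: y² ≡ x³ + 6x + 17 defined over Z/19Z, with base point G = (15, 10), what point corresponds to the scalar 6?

Repeated addition: build up to 6G.
2G: tangent at (15, 10): λ = (3·15² + 6)/(2·10) ≡ 16/1. 1⁻¹ ≡ 1 (mod 19) since 1·1 = 1 ≡ 1, so λ ≡ 16·1 ≡ 16.
  x = λ² - 15 - 15 = 256 - 30 ≡ 17; y = λ·(15 - 17) - 10 ≡ 15. → (17, 15)
3G: (17, 15) + (15, 10). λ = (10 - 15)/(15 - 17) ≡ 14/17 mod 19. 17⁻¹ ≡ 9 (mod 19), so λ ≡ 12.
  x = λ² - 17 - 15 = 144 - 32 ≡ 17; y = λ·(17 - 17) - 15 ≡ 4. → (17, 4)
4G: (17, 4) + (15, 10). λ = (10 - 4)/(15 - 17) ≡ 6/17 mod 19. 17⁻¹ ≡ 9 (mod 19), so λ ≡ 16.
  x = λ² - 17 - 15 = 256 - 32 ≡ 15; y = λ·(17 - 15) - 4 ≡ 9. → (15, 9)
5G: (15, 9) + (15, 10): same x and y₁ ≡ -y₂, so the sum is 𝒪.
6G: 𝒪 + (15, 10) = (15, 10) (identity).

(15, 10)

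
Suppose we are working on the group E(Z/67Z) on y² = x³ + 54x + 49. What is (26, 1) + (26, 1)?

tangent at (26, 1): λ = (3·26² + 54)/(2·1) ≡ 5/2. 2⁻¹ ≡ 34 (mod 67), so λ ≡ 5·34 ≡ 36.
  x = λ² - 26 - 26 = 1296 - 52 ≡ 38; y = λ·(26 - 38) - 1 ≡ 36. → (38, 36)

(38, 36)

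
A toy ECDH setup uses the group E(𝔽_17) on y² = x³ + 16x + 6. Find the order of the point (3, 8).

2P: tangent at (3, 8): λ = (3·3² + 16)/(2·8) ≡ 9/16. 16⁻¹ ≡ 16 (mod 17) since 16·16 = 256 ≡ 1, so λ ≡ 9·16 ≡ 8.
  x = λ² - 3 - 3 = 64 - 6 ≡ 7; y = λ·(3 - 7) - 8 ≡ 11. → (7, 11)
3P: (7, 11) + (3, 8). λ = (8 - 11)/(3 - 7) ≡ 14/13 mod 17. 13⁻¹ ≡ 4 (mod 17), so λ ≡ 5.
  x = λ² - 7 - 3 = 25 - 10 ≡ 15; y = λ·(7 - 15) - 11 ≡ 0. → (15, 0)
4P: (15, 0) + (3, 8). λ = (8 - 0)/(3 - 15) ≡ 8/5 mod 17. 5⁻¹ ≡ 7 (mod 17), so λ ≡ 5.
  x = λ² - 15 - 3 = 25 - 18 ≡ 7; y = λ·(15 - 7) - 0 ≡ 6. → (7, 6)
5P: (7, 6) + (3, 8). λ = (8 - 6)/(3 - 7) ≡ 2/13 mod 17. 13⁻¹ ≡ 4 (mod 17) since 13·4 = 52 ≡ 1, so λ ≡ 8.
  x = λ² - 7 - 3 = 64 - 10 ≡ 3; y = λ·(7 - 3) - 6 ≡ 9. → (3, 9)
6P: (3, 9) + (3, 8): same x and y₁ ≡ -y₂, so the sum is the point at infinity.
6P = the point at infinity, so the order is 6.

6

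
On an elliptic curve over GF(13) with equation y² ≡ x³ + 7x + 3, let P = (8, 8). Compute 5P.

Repeated addition: build up to 5P.
2P: tangent at (8, 8): λ = (3·8² + 7)/(2·8) ≡ 4/3. 3⁻¹ ≡ 9 (mod 13) since 3·9 = 27 ≡ 1, so λ ≡ 4·9 ≡ 10.
  x = λ² - 8 - 8 = 100 - 16 ≡ 6; y = λ·(8 - 6) - 8 ≡ 12. → (6, 12)
3P: (6, 12) + (8, 8). λ = (8 - 12)/(8 - 6) ≡ 9/2 mod 13. 2⁻¹ ≡ 7 (mod 13), so λ ≡ 11.
  x = λ² - 6 - 8 = 121 - 14 ≡ 3; y = λ·(6 - 3) - 12 ≡ 8. → (3, 8)
4P: (3, 8) + (8, 8). λ = (8 - 8)/(8 - 3) ≡ 0/5 mod 13. 5⁻¹ ≡ 8 (mod 13) since 5·8 = 40 ≡ 1, so λ ≡ 0.
  x = λ² - 3 - 8 = 0 - 11 ≡ 2; y = λ·(3 - 2) - 8 ≡ 5. → (2, 5)
5P: (2, 5) + (8, 8). λ = (8 - 5)/(8 - 2) ≡ 3/6 mod 13. 6⁻¹ ≡ 11 (mod 13) since 6·11 = 66 ≡ 1, so λ ≡ 7.
  x = λ² - 2 - 8 = 49 - 10 ≡ 0; y = λ·(2 - 0) - 5 ≡ 9. → (0, 9)

(0, 9)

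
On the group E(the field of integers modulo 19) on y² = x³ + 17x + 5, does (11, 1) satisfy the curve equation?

no

y² = 1² ≡ 1; x³ + 17x + 5 = 1523 ≡ 3 (mod 19). 1 ≠ 3.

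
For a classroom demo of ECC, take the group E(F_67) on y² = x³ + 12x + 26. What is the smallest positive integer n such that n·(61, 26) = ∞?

2P: tangent at (61, 26): λ = (3·61² + 12)/(2·26) ≡ 53/52. 52⁻¹ ≡ 58 (mod 67), so λ ≡ 53·58 ≡ 59.
  x = λ² - 61 - 61 = 3481 - 122 ≡ 9; y = λ·(61 - 9) - 26 ≡ 27. → (9, 27)
3P: (9, 27) + (61, 26). λ = (26 - 27)/(61 - 9) ≡ 66/52 mod 67. 52⁻¹ ≡ 58 (mod 67), so λ ≡ 9.
  x = λ² - 9 - 61 = 81 - 70 ≡ 11; y = λ·(9 - 11) - 27 ≡ 22. → (11, 22)
4P: (11, 22) + (61, 26). λ = (26 - 22)/(61 - 11) ≡ 4/50 mod 67. 50⁻¹ ≡ 63 (mod 67) since 50·63 = 3150 ≡ 1, so λ ≡ 51.
  x = λ² - 11 - 61 = 2601 - 72 ≡ 50; y = λ·(11 - 50) - 22 ≡ 66. → (50, 66)
5P: (50, 66) + (61, 26). λ = (26 - 66)/(61 - 50) ≡ 27/11 mod 67. 11⁻¹ ≡ 61 (mod 67), so λ ≡ 39.
  x = λ² - 50 - 61 = 1521 - 111 ≡ 3; y = λ·(50 - 3) - 66 ≡ 25. → (3, 25)
6P: (3, 25) + (61, 26). λ = (26 - 25)/(61 - 3) ≡ 1/58 mod 67. 58⁻¹ ≡ 52 (mod 67), so λ ≡ 52.
  x = λ² - 3 - 61 = 2704 - 64 ≡ 27; y = λ·(3 - 27) - 25 ≡ 0. → (27, 0)
7P: (27, 0) + (61, 26). λ = (26 - 0)/(61 - 27) ≡ 26/34 mod 67. 34⁻¹ ≡ 2 (mod 67) since 34·2 = 68 ≡ 1, so λ ≡ 52.
  x = λ² - 27 - 61 = 2704 - 88 ≡ 3; y = λ·(27 - 3) - 0 ≡ 42. → (3, 42)
8P: (3, 42) + (61, 26). λ = (26 - 42)/(61 - 3) ≡ 51/58 mod 67. 58⁻¹ ≡ 52 (mod 67), so λ ≡ 39.
  x = λ² - 3 - 61 = 1521 - 64 ≡ 50; y = λ·(3 - 50) - 42 ≡ 1. → (50, 1)
9P: (50, 1) + (61, 26). λ = (26 - 1)/(61 - 50) ≡ 25/11 mod 67. 11⁻¹ ≡ 61 (mod 67), so λ ≡ 51.
  x = λ² - 50 - 61 = 2601 - 111 ≡ 11; y = λ·(50 - 11) - 1 ≡ 45. → (11, 45)
10P: (11, 45) + (61, 26). λ = (26 - 45)/(61 - 11) ≡ 48/50 mod 67. 50⁻¹ ≡ 63 (mod 67) since 50·63 = 3150 ≡ 1, so λ ≡ 9.
  x = λ² - 11 - 61 = 81 - 72 ≡ 9; y = λ·(11 - 9) - 45 ≡ 40. → (9, 40)
11P: (9, 40) + (61, 26). λ = (26 - 40)/(61 - 9) ≡ 53/52 mod 67. 52⁻¹ ≡ 58 (mod 67) since 52·58 = 3016 ≡ 1, so λ ≡ 59.
  x = λ² - 9 - 61 = 3481 - 70 ≡ 61; y = λ·(9 - 61) - 40 ≡ 41. → (61, 41)
12P: (61, 41) + (61, 26): same x and y₁ ≡ -y₂, so the sum is ∞.
12P = ∞, so the order is 12.

12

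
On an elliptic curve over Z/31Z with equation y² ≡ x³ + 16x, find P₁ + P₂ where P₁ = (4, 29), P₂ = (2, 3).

(4, 29) + (2, 3). λ = (3 - 29)/(2 - 4) ≡ 5/29 mod 31. 29⁻¹ ≡ 15 (mod 31), so λ ≡ 13.
  x = λ² - 4 - 2 = 169 - 6 ≡ 8; y = λ·(4 - 8) - 29 ≡ 12. → (8, 12)

(8, 12)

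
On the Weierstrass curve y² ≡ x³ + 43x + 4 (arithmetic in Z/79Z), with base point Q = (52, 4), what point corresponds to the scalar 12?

(57, 55)

Repeated addition: build up to 12Q.
2Q: tangent at (52, 4): λ = (3·52² + 43)/(2·4) ≡ 18/8. 8⁻¹ ≡ 10 (mod 79) since 8·10 = 80 ≡ 1, so λ ≡ 18·10 ≡ 22.
  x = λ² - 52 - 52 = 484 - 104 ≡ 64; y = λ·(52 - 64) - 4 ≡ 48. → (64, 48)
3Q: (64, 48) + (52, 4). λ = (4 - 48)/(52 - 64) ≡ 35/67 mod 79. 67⁻¹ ≡ 46 (mod 79), so λ ≡ 30.
  x = λ² - 64 - 52 = 900 - 116 ≡ 73; y = λ·(64 - 73) - 48 ≡ 77. → (73, 77)
4Q: (73, 77) + (52, 4). λ = (4 - 77)/(52 - 73) ≡ 6/58 mod 79. 58⁻¹ ≡ 15 (mod 79) since 58·15 = 870 ≡ 1, so λ ≡ 11.
  x = λ² - 73 - 52 = 121 - 125 ≡ 75; y = λ·(73 - 75) - 77 ≡ 59. → (75, 59)
5Q: (75, 59) + (52, 4). λ = (4 - 59)/(52 - 75) ≡ 24/56 mod 79. 56⁻¹ ≡ 24 (mod 79) since 56·24 = 1344 ≡ 1, so λ ≡ 23.
  x = λ² - 75 - 52 = 529 - 127 ≡ 7; y = λ·(75 - 7) - 59 ≡ 4. → (7, 4)
6Q: (7, 4) + (52, 4). λ = (4 - 4)/(52 - 7) ≡ 0/45 mod 79. 45⁻¹ ≡ 72 (mod 79), so λ ≡ 0.
  x = λ² - 7 - 52 = 0 - 59 ≡ 20; y = λ·(7 - 20) - 4 ≡ 75. → (20, 75)
7Q: (20, 75) + (52, 4). λ = (4 - 75)/(52 - 20) ≡ 8/32 mod 79. 32⁻¹ ≡ 42 (mod 79) since 32·42 = 1344 ≡ 1, so λ ≡ 20.
  x = λ² - 20 - 52 = 400 - 72 ≡ 12; y = λ·(20 - 12) - 75 ≡ 6. → (12, 6)
8Q: (12, 6) + (52, 4). λ = (4 - 6)/(52 - 12) ≡ 77/40 mod 79. 40⁻¹ ≡ 2 (mod 79) since 40·2 = 80 ≡ 1, so λ ≡ 75.
  x = λ² - 12 - 52 = 5625 - 64 ≡ 31; y = λ·(12 - 31) - 6 ≡ 70. → (31, 70)
9Q: (31, 70) + (52, 4). λ = (4 - 70)/(52 - 31) ≡ 13/21 mod 79. 21⁻¹ ≡ 64 (mod 79) since 21·64 = 1344 ≡ 1, so λ ≡ 42.
  x = λ² - 31 - 52 = 1764 - 83 ≡ 22; y = λ·(31 - 22) - 70 ≡ 71. → (22, 71)
10Q: (22, 71) + (52, 4). λ = (4 - 71)/(52 - 22) ≡ 12/30 mod 79. 30⁻¹ ≡ 29 (mod 79) since 30·29 = 870 ≡ 1, so λ ≡ 32.
  x = λ² - 22 - 52 = 1024 - 74 ≡ 2; y = λ·(22 - 2) - 71 ≡ 16. → (2, 16)
11Q: (2, 16) + (52, 4). λ = (4 - 16)/(52 - 2) ≡ 67/50 mod 79. 50⁻¹ ≡ 49 (mod 79), so λ ≡ 44.
  x = λ² - 2 - 52 = 1936 - 54 ≡ 65; y = λ·(2 - 65) - 16 ≡ 56. → (65, 56)
12Q: (65, 56) + (52, 4). λ = (4 - 56)/(52 - 65) ≡ 27/66 mod 79. 66⁻¹ ≡ 6 (mod 79), so λ ≡ 4.
  x = λ² - 65 - 52 = 16 - 117 ≡ 57; y = λ·(65 - 57) - 56 ≡ 55. → (57, 55)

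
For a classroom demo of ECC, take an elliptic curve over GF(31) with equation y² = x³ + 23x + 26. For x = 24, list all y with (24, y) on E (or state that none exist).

x³ + 23x + 26 = 14402 ≡ 18 (mod 31).
Square roots of 18 mod 31: 7 and 24 (since 7² = 49 ≡ 18).

7, 24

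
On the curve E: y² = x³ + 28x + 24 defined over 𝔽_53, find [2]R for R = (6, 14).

(17, 31)

tangent at (6, 14): λ = (3·6² + 28)/(2·14) ≡ 30/28. 28⁻¹ ≡ 36 (mod 53), so λ ≡ 30·36 ≡ 20.
  x = λ² - 6 - 6 = 400 - 12 ≡ 17; y = λ·(6 - 17) - 14 ≡ 31. → (17, 31)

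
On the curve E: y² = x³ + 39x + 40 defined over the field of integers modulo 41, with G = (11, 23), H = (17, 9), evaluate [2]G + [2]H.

(15, 33)

First 2G:
Repeated addition: build up to 2G.
2G: tangent at (11, 23): λ = (3·11² + 39)/(2·23) ≡ 33/5. 5⁻¹ ≡ 33 (mod 41) since 5·33 = 165 ≡ 1, so λ ≡ 33·33 ≡ 23.
  x = λ² - 11 - 11 = 529 - 22 ≡ 15; y = λ·(11 - 15) - 23 ≡ 8. → (15, 8)
2G = (15, 8).
Next 2H:
Repeated addition: build up to 2H.
2H: tangent at (17, 9): λ = (3·17² + 39)/(2·9) ≡ 4/18. 18⁻¹ ≡ 16 (mod 41), so λ ≡ 4·16 ≡ 23.
  x = λ² - 17 - 17 = 529 - 34 ≡ 3; y = λ·(17 - 3) - 9 ≡ 26. → (3, 26)
2H = (3, 26).
Finally 2G + 2H:
(15, 8) + (3, 26). λ = (26 - 8)/(3 - 15) ≡ 18/29 mod 41. 29⁻¹ ≡ 17 (mod 41), so λ ≡ 19.
  x = λ² - 15 - 3 = 361 - 18 ≡ 15; y = λ·(15 - 15) - 8 ≡ 33. → (15, 33)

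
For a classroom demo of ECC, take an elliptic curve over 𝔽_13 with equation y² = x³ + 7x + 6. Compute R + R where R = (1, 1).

(10, 6)

tangent at (1, 1): λ = (3·1² + 7)/(2·1) ≡ 10/2. 2⁻¹ ≡ 7 (mod 13), so λ ≡ 10·7 ≡ 5.
  x = λ² - 1 - 1 = 25 - 2 ≡ 10; y = λ·(1 - 10) - 1 ≡ 6. → (10, 6)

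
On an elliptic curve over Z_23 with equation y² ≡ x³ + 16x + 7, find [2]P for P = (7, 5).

(21, 6)

tangent at (7, 5): λ = (3·7² + 16)/(2·5) ≡ 2/10. 10⁻¹ ≡ 7 (mod 23), so λ ≡ 2·7 ≡ 14.
  x = λ² - 7 - 7 = 196 - 14 ≡ 21; y = λ·(7 - 21) - 5 ≡ 6. → (21, 6)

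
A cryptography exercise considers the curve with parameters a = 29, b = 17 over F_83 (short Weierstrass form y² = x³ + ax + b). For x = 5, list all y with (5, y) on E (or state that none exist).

x³ + 29x + 17 = 287 ≡ 38 (mod 83).
Square roots of 38 mod 83: 11 and 72 (since 11² = 121 ≡ 38).

11, 72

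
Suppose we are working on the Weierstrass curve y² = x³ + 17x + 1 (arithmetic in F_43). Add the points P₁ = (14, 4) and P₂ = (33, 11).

(9, 25)

(14, 4) + (33, 11). λ = (11 - 4)/(33 - 14) ≡ 7/19 mod 43. 19⁻¹ ≡ 34 (mod 43), so λ ≡ 23.
  x = λ² - 14 - 33 = 529 - 47 ≡ 9; y = λ·(14 - 9) - 4 ≡ 25. → (9, 25)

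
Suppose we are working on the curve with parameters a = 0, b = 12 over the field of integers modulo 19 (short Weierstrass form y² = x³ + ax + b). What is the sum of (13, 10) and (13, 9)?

O

The two points share x = 13 and their y-coordinates satisfy 10 + 9 ≡ 0 (mod 19), so they are inverses. Their sum is 𝒪.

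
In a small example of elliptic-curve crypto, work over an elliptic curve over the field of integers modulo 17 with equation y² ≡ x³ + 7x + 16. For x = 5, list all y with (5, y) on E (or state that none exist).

x³ + 7x + 16 = 176 ≡ 6 (mod 17).
6 is a non-residue mod 17; no y exists.

none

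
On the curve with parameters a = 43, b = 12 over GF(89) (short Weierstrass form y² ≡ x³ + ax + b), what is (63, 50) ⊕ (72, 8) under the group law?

(63, 50) + (72, 8). λ = (8 - 50)/(72 - 63) ≡ 47/9 mod 89. 9⁻¹ ≡ 10 (mod 89), so λ ≡ 25.
  x = λ² - 63 - 72 = 625 - 135 ≡ 45; y = λ·(63 - 45) - 50 ≡ 44. → (45, 44)

(45, 44)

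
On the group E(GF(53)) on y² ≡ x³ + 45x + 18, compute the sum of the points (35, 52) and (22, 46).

(42, 10)

(35, 52) + (22, 46). λ = (46 - 52)/(22 - 35) ≡ 47/40 mod 53. 40⁻¹ ≡ 4 (mod 53) since 40·4 = 160 ≡ 1, so λ ≡ 29.
  x = λ² - 35 - 22 = 841 - 57 ≡ 42; y = λ·(35 - 42) - 52 ≡ 10. → (42, 10)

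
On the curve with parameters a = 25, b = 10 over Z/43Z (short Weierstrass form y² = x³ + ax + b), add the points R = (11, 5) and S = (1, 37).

(11, 5) + (1, 37). λ = (37 - 5)/(1 - 11) ≡ 32/33 mod 43. 33⁻¹ ≡ 30 (mod 43), so λ ≡ 14.
  x = λ² - 11 - 1 = 196 - 12 ≡ 12; y = λ·(11 - 12) - 5 ≡ 24. → (12, 24)

(12, 24)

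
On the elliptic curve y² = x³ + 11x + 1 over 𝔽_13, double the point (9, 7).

tangent at (9, 7): λ = (3·9² + 11)/(2·7) ≡ 7/1. 1⁻¹ ≡ 1 (mod 13), so λ ≡ 7·1 ≡ 7.
  x = λ² - 9 - 9 = 49 - 18 ≡ 5; y = λ·(9 - 5) - 7 ≡ 8. → (5, 8)

(5, 8)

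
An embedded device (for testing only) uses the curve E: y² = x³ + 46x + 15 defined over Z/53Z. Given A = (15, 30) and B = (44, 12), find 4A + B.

First 4A:
Double-and-add on 4 = (100)₂. Start with A = (15, 30) for the leading 1-bit.
double: tangent at (15, 30): λ = (3·15² + 46)/(2·30) ≡ 32/7. 7⁻¹ ≡ 38 (mod 53) since 7·38 = 266 ≡ 1, so λ ≡ 32·38 ≡ 50.
  x = λ² - 15 - 15 = 2500 - 30 ≡ 32; y = λ·(15 - 32) - 30 ≡ 21. → (32, 21)
double: tangent at (32, 21): λ = (3·32² + 46)/(2·21) ≡ 44/42. 42⁻¹ ≡ 24 (mod 53), so λ ≡ 44·24 ≡ 49.
  x = λ² - 32 - 32 = 2401 - 64 ≡ 5; y = λ·(32 - 5) - 21 ≡ 30. → (5, 30)
4A = (5, 30).
Finally 4A + B:
(5, 30) + (44, 12). λ = (12 - 30)/(44 - 5) ≡ 35/39 mod 53. 39⁻¹ ≡ 34 (mod 53) since 39·34 = 1326 ≡ 1, so λ ≡ 24.
  x = λ² - 5 - 44 = 576 - 49 ≡ 50; y = λ·(5 - 50) - 30 ≡ 3. → (50, 3)

(50, 3)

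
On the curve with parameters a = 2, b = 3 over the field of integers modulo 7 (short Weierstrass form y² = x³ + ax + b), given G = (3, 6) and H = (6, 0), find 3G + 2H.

First 3G:
Repeated addition: build up to 3G.
2G: tangent at (3, 6): λ = (3·3² + 2)/(2·6) ≡ 1/5. 5⁻¹ ≡ 3 (mod 7), so λ ≡ 1·3 ≡ 3.
  x = λ² - 3 - 3 = 9 - 6 ≡ 3; y = λ·(3 - 3) - 6 ≡ 1. → (3, 1)
3G: (3, 1) + (3, 6): same x and y₁ ≡ -y₂, so the sum is ∞.
3G = ∞.
Next 2H:
Repeated addition: build up to 2H.
2H: (6, 0) + (6, 0): same x and y₁ ≡ -y₂, so the sum is ∞.
2H = ∞.
Finally 3G + 2H:
∞ + ∞ = ∞ (identity).

O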